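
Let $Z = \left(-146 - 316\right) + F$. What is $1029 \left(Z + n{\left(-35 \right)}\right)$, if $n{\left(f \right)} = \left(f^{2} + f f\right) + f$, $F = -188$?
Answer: $1816185$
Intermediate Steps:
$n{\left(f \right)} = f + 2 f^{2}$ ($n{\left(f \right)} = \left(f^{2} + f^{2}\right) + f = 2 f^{2} + f = f + 2 f^{2}$)
$Z = -650$ ($Z = \left(-146 - 316\right) - 188 = -462 - 188 = -650$)
$1029 \left(Z + n{\left(-35 \right)}\right) = 1029 \left(-650 - 35 \left(1 + 2 \left(-35\right)\right)\right) = 1029 \left(-650 - 35 \left(1 - 70\right)\right) = 1029 \left(-650 - -2415\right) = 1029 \left(-650 + 2415\right) = 1029 \cdot 1765 = 1816185$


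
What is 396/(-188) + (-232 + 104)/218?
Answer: -13799/5123 ≈ -2.6935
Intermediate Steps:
396/(-188) + (-232 + 104)/218 = 396*(-1/188) - 128*1/218 = -99/47 - 64/109 = -13799/5123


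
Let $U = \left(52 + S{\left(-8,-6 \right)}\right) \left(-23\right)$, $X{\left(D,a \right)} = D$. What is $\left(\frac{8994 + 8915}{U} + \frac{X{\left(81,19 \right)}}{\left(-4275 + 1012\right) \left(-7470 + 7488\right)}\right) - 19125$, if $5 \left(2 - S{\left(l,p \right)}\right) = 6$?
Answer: $- \frac{379214613659}{19812936} \approx -19140.0$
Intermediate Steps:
$S{\left(l,p \right)} = \frac{4}{5}$ ($S{\left(l,p \right)} = 2 - \frac{6}{5} = \frac{4}{5}$)
$U = - \frac{6072}{5}$ ($U = \left(52 + \frac{4}{5}\right) \left(-23\right) = \frac{264}{5} \left(-23\right) = - \frac{6072}{5} \approx -1214.4$)
$\left(\frac{8994 + 8915}{U} + \frac{X{\left(81,19 \right)}}{\left(-4275 + 1012\right) \left(-7470 + 7488\right)}\right) - 19125 = \left(\frac{8994 + 8915}{- \frac{6072}{5}} + \frac{81}{\left(-4275 + 1012\right) \left(-7470 + 7488\right)}\right) - 19125 = \left(17909 \left(- \frac{5}{6072}\right) + \frac{81}{\left(-3263\right) 18}\right) - 19125 = \left(- \frac{89545}{6072} + \frac{81}{-58734}\right) - 19125 = \left(- \frac{89545}{6072} + 81 \left(- \frac{1}{58734}\right)\right) - 19125 = \left(- \frac{89545}{6072} - \frac{9}{6526}\right) - 19125 = - \frac{292212659}{19812936} - 19125 = - \frac{379214613659}{19812936}$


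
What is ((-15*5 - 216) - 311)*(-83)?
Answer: 49966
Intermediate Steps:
((-15*5 - 216) - 311)*(-83) = ((-75 - 216) - 311)*(-83) = (-291 - 311)*(-83) = -602*(-83) = 49966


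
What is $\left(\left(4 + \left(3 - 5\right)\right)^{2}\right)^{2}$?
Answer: $16$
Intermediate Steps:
$\left(\left(4 + \left(3 - 5\right)\right)^{2}\right)^{2} = \left(\left(4 - 2\right)^{2}\right)^{2} = \left(2^{2}\right)^{2} = 4^{2} = 16$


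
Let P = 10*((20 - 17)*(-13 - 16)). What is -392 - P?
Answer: 478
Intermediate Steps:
P = -870 (P = 10*(3*(-29)) = 10*(-87) = -870)
-392 - P = -392 - 1*(-870) = -392 + 870 = 478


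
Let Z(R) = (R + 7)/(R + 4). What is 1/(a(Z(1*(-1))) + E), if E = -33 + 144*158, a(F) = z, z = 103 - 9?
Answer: 1/22813 ≈ 4.3835e-5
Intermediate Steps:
Z(R) = (7 + R)/(4 + R)
z = 94
a(F) = 94
E = 22719 (E = -33 + 22752 = 22719)
1/(a(Z(1*(-1))) + E) = 1/(94 + 22719) = 1/22813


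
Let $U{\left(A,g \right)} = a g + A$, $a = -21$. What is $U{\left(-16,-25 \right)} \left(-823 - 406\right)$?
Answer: $-625561$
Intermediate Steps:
$U{\left(A,g \right)} = A - 21 g$ ($U{\left(A,g \right)} = - 21 g + A = A - 21 g$)
$U{\left(-16,-25 \right)} \left(-823 - 406\right) = \left(-16 - -525\right) \left(-823 - 406\right) = \left(-16 + 525\right) \left(-1229\right) = 509 \left(-1229\right) = -625561$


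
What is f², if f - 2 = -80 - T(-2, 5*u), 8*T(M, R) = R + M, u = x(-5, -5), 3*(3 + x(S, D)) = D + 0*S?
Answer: 201601/36 ≈ 5600.0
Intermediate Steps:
x(S, D) = -3 + D/3 (x(S, D) = -3 + (D + 0*S)/3 = -3 + (D + 0)/3 = -3 + D/3)
u = -14/3 (u = -3 + (⅓)*(-5) = -3 - 5/3 = -14/3 ≈ -4.6667)
T(M, R) = M/8 + R/8 (T(M, R) = (R + M)/8 = (M + R)/8 = M/8 + R/8)
f = -449/6 (f = 2 + (-80 - ((⅛)*(-2) + (5*(-14/3))/8)) = 2 + (-80 - (-¼ + (⅛)*(-70/3))) = 2 + (-80 - (-¼ - 35/12)) = 2 + (-80 - 1*(-19/6)) = 2 + (-80 + 19/6) = 2 - 461/6 = -449/6 ≈ -74.833)
f² = (-449/6)² = 201601/36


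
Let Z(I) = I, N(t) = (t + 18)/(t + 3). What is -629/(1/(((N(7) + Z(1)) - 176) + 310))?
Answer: -172975/2 ≈ -86488.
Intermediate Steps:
N(t) = (18 + t)/(3 + t)
-629/(1/(((N(7) + Z(1)) - 176) + 310)) = -629/(1/((((18 + 7)/(3 + 7) + 1) - 176) + 310)) = -629/(1/(((25/10 + 1) - 176) + 310)) = -629/(1/((((⅒)*25 + 1) - 176) + 310)) = -629/(1/(((5/2 + 1) - 176) + 310)) = -629/(1/((7/2 - 176) + 310)) = -629/(1/(-345/2 + 310)) = -629/(1/(275/2)) = -629/2/275 = -629*275/2 = -1*172975/2 = -172975/2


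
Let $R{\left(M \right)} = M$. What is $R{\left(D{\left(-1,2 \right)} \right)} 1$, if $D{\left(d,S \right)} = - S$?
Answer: $-2$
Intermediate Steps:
$R{\left(D{\left(-1,2 \right)} \right)} 1 = \left(-1\right) 2 \cdot 1 = \left(-2\right) 1 = -2$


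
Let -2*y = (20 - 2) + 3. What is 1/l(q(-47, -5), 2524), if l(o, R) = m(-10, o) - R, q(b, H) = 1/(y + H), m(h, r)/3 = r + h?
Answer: -31/79180 ≈ -0.00039151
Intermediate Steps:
m(h, r) = 3*h + 3*r (m(h, r) = 3*(r + h) = 3*(h + r) = 3*h + 3*r)
y = -21/2 (y = -((20 - 2) + 3)/2 = -(18 + 3)/2 = -½*21 = -21/2 ≈ -10.500)
q(b, H) = 1/(-21/2 + H)
l(o, R) = -30 - R + 3*o (l(o, R) = (3*(-10) + 3*o) - R = (-30 + 3*o) - R = -30 - R + 3*o)
1/l(q(-47, -5), 2524) = 1/(-30 - 1*2524 + 3*(2/(-21 + 2*(-5)))) = 1/(-30 - 2524 + 3*(2/(-21 - 10))) = 1/(-30 - 2524 + 3*(2/(-31))) = 1/(-30 - 2524 + 3*(2*(-1/31))) = 1/(-30 - 2524 + 3*(-2/31)) = 1/(-30 - 2524 - 6/31) = 1/(-79180/31) = -31/79180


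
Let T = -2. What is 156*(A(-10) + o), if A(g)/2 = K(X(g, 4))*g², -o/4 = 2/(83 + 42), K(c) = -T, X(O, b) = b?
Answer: 7798752/125 ≈ 62390.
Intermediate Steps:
K(c) = 2 (K(c) = -1*(-2) = 2)
o = -8/125 (o = -4*2/(83 + 42) = -4*2/125 = -8/125 ≈ -0.064000)
A(g) = 4*g² (A(g) = 2*(2*g²) = 4*g²)
156*(A(-10) + o) = 156*(4*(-10)² - 8/125) = 156*(4*100 - 8/125) = 156*(400 - 8/125) = 156*(49992/125) = 7798752/125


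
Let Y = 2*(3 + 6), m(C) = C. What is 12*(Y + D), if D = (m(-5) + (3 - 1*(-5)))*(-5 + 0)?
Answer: 36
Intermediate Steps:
Y = 18 (Y = 2*9 = 18)
D = -15 (D = (-5 + (3 - 1*(-5)))*(-5 + 0) = (-5 + (3 + 5))*(-5) = (-5 + 8)*(-5) = 3*(-5) = -15)
12*(Y + D) = 12*(18 - 15) = 12*3 = 36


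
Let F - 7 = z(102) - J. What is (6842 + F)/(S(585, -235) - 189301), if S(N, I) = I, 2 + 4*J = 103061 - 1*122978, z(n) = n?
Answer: -47723/758144 ≈ -0.062947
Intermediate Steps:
J = -19919/4 (J = -1/2 + (103061 - 1*122978)/4 = -1/2 + (103061 - 122978)/4 = -1/2 + (1/4)*(-19917) = -1/2 - 19917/4 = -19919/4 ≈ -4979.8)
F = 20355/4 (F = 7 + (102 - 1*(-19919/4)) = 7 + (102 + 19919/4) = 7 + 20327/4 = 20355/4 ≈ 5088.8)
(6842 + F)/(S(585, -235) - 189301) = (6842 + 20355/4)/(-235 - 189301) = (47723/4)/(-189536) = (47723/4)*(-1/189536) = -47723/758144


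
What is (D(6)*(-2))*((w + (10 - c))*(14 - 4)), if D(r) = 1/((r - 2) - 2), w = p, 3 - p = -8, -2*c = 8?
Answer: -250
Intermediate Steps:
c = -4 (c = -1/2*8 = -4)
p = 11 (p = 3 - 1*(-8) = 3 + 8 = 11)
w = 11
D(r) = 1/(-4 + r) (D(r) = 1/((-2 + r) - 2) = 1/(-4 + r))
(D(6)*(-2))*((w + (10 - c))*(14 - 4)) = (-2/(-4 + 6))*((11 + (10 - 1*(-4)))*(14 - 4)) = (-2/2)*((11 + (10 + 4))*10) = ((1/2)*(-2))*((11 + 14)*10) = -25*10 = -1*250 = -250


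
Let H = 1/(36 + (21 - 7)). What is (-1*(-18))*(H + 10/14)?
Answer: 2313/175 ≈ 13.217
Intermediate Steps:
H = 1/50 (H = 1/(36 + 14) = 1/50 ≈ 0.020000)
(-1*(-18))*(H + 10/14) = (-1*(-18))*(1/50 + 10/14) = 18*(1/50 + 10*(1/14)) = 18*(1/50 + 5/7) = 18*(257/350) = 2313/175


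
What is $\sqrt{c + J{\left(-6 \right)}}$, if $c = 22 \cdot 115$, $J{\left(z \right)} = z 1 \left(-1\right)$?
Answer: $2 \sqrt{634} \approx 50.359$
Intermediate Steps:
$J{\left(z \right)} = - z$ ($J{\left(z \right)} = z \left(-1\right) = - z$)
$c = 2530$
$\sqrt{c + J{\left(-6 \right)}} = \sqrt{2530 - -6} = \sqrt{2530 + 6} = \sqrt{2536} = 2 \sqrt{634}$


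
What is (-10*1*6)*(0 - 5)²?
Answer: -1500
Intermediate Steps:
(-10*1*6)*(0 - 5)² = -10*6*(-5)² = -60*25 = -1500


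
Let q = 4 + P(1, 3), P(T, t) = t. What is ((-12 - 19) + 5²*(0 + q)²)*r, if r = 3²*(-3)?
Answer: -32238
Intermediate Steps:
q = 7 (q = 4 + 3 = 7)
r = -27 (r = 9*(-3) = -27)
((-12 - 19) + 5²*(0 + q)²)*r = ((-12 - 19) + 5²*(0 + 7)²)*(-27) = (-31 + 25*7²)*(-27) = (-31 + 25*49)*(-27) = (-31 + 1225)*(-27) = 1194*(-27) = -32238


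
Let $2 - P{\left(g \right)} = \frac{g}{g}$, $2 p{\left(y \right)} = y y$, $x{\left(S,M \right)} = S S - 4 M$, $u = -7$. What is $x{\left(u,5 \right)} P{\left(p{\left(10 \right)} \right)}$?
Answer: $29$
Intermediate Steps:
$x{\left(S,M \right)} = S^{2} - 4 M$
$p{\left(y \right)} = \frac{y^{2}}{2}$ ($p{\left(y \right)} = \frac{y y}{2} = \frac{y^{2}}{2}$)
$P{\left(g \right)} = 1$ ($P{\left(g \right)} = 2 - \frac{g}{g} = 2 - 1 = 1$)
$x{\left(u,5 \right)} P{\left(p{\left(10 \right)} \right)} = \left(\left(-7\right)^{2} - 20\right) 1 = \left(49 - 20\right) 1 = 29 \cdot 1 = 29$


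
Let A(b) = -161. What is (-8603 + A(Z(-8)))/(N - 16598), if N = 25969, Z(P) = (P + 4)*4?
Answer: -8764/9371 ≈ -0.93523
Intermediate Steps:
Z(P) = 16 + 4*P (Z(P) = (4 + P)*4 = 16 + 4*P)
(-8603 + A(Z(-8)))/(N - 16598) = (-8603 - 161)/(25969 - 16598) = -8764/9371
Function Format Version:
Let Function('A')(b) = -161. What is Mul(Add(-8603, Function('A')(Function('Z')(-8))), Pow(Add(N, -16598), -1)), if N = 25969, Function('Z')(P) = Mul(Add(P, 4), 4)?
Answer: Rational(-8764, 9371) ≈ -0.93523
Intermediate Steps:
Function('Z')(P) = Add(16, Mul(4, P)) (Function('Z')(P) = Mul(Add(4, P), 4) = Add(16, Mul(4, P)))
Mul(Add(-8603, Function('A')(Function('Z')(-8))), Pow(Add(N, -16598), -1)) = Mul(Add(-8603, -161), Pow(Add(25969, -16598), -1)) = Mul(-8764, Pow(9371, -1)) = Mul(-8764, Rational(1, 9371)) = Rational(-8764, 9371)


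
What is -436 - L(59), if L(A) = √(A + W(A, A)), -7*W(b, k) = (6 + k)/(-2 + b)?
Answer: -436 - 2*√2341731/399 ≈ -443.67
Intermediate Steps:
W(b, k) = -(6 + k)/(7*(-2 + b))
L(A) = √(A + (-6 - A)/(7*(-2 + A)))
-436 - L(59) = -436 - √(59 - (6 + 59)/(7*(-2 + 59))) = -436 - √(59 - ⅐*65/57) = -436 - √(59 - ⅐*1/57*65) = -436 - √(59 - 65/399) = -436 - √(23476/399) = -436 - 2*√2341731/399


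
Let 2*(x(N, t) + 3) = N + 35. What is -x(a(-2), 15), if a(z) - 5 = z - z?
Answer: -17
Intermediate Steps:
a(z) = 5 (a(z) = 5 + (z - z) = 5 + 0 = 5)
x(N, t) = 29/2 + N/2 (x(N, t) = -3 + (N + 35)/2 = -3 + (35 + N)/2 = -3 + (35/2 + N/2) = 29/2 + N/2)
-x(a(-2), 15) = -(29/2 + (½)*5) = -(29/2 + 5/2) = -1*17 = -17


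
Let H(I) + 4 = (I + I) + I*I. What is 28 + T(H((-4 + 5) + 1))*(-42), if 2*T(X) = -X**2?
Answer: 364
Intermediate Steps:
H(I) = -4 + I**2 + 2*I (H(I) = -4 + ((I + I) + I*I) = -4 + (2*I + I**2) = -4 + (I**2 + 2*I) = -4 + I**2 + 2*I)
T(X) = -X**2/2 (T(X) = (-X**2)/2 = -X**2/2)
28 + T(H((-4 + 5) + 1))*(-42) = 28 - (-4 + ((-4 + 5) + 1)**2 + 2*((-4 + 5) + 1))**2/2*(-42) = 28 - (-4 + (1 + 1)**2 + 2*(1 + 1))**2/2*(-42) = 28 - (-4 + 2**2 + 2*2)**2/2*(-42) = 28 - (-4 + 4 + 4)**2/2*(-42) = 28 - 1/2*4**2*(-42) = 28 - 1/2*16*(-42) = 28 - 8*(-42) = 28 + 336 = 364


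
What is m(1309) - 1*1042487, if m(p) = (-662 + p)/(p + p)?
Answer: -2729230319/2618 ≈ -1.0425e+6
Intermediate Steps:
m(p) = (-662 + p)/(2*p) (m(p) = (-662 + p)/((2*p)) = (-662 + p)*(1/(2*p)) = (-662 + p)/(2*p))
m(1309) - 1*1042487 = (½)*(-662 + 1309)/1309 - 1*1042487 = (½)*(1/1309)*647 - 1042487 = 647/2618 - 1042487 = -2729230319/2618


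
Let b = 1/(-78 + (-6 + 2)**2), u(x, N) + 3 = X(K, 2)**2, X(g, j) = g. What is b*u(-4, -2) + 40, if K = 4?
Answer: 2467/62 ≈ 39.790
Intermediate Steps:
u(x, N) = 13 (u(x, N) = -3 + 4**2 = -3 + 16 = 13)
b = -1/62 (b = 1/(-78 + (-4)**2) = 1/(-78 + 16) = 1/(-62) = -1/62 ≈ -0.016129)
b*u(-4, -2) + 40 = -1/62*13 + 40 = -13/62 + 40 = 2467/62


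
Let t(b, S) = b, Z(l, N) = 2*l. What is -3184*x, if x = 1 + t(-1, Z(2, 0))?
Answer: 0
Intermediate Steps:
x = 0 (x = 1 - 1 = 0)
-3184*x = -3184*0 = 0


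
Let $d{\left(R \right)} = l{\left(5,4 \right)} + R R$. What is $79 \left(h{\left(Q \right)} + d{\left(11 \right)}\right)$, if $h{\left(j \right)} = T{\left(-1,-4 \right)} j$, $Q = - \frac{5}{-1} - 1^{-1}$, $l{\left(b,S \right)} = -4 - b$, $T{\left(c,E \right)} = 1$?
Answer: $9164$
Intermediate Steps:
$Q = 4$ ($Q = \left(-5\right) \left(-1\right) - 1 = 5 - 1 = 4$)
$d{\left(R \right)} = -9 + R^{2}$ ($d{\left(R \right)} = \left(-4 - 5\right) + R R = \left(-4 - 5\right) + R^{2} = -9 + R^{2}$)
$h{\left(j \right)} = j$ ($h{\left(j \right)} = 1 j = j$)
$79 \left(h{\left(Q \right)} + d{\left(11 \right)}\right) = 79 \left(4 - \left(9 - 11^{2}\right)\right) = 79 \left(4 + \left(-9 + 121\right)\right) = 79 \left(4 + 112\right) = 79 \cdot 116 = 9164$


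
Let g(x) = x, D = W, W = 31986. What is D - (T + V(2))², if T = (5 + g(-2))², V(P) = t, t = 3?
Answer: 31842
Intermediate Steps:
D = 31986
V(P) = 3
T = 9 (T = (5 - 2)² = 3² = 9)
D - (T + V(2))² = 31986 - (9 + 3)² = 31986 - 1*12² = 31986 - 1*144 = 31986 - 144 = 31842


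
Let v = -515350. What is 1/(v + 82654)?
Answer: -1/432696 ≈ -2.3111e-6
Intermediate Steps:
1/(v + 82654) = 1/(-515350 + 82654) = 1/(-432696) = -1/432696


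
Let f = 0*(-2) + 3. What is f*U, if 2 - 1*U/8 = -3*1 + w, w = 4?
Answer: 24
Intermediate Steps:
U = 8 (U = 16 - 8*(-3*1 + 4) = 16 - 8*(-3 + 4) = 16 - 8*1 = 16 - 8 = 8)
f = 3 (f = 0 + 3 = 3)
f*U = 3*8 = 24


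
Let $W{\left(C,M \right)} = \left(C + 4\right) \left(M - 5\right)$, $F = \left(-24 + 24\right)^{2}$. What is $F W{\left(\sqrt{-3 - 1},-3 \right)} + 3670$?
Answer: $3670$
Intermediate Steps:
$F = 0$ ($F = 0^{2} = 0$)
$W{\left(C,M \right)} = \left(-5 + M\right) \left(4 + C\right)$ ($W{\left(C,M \right)} = \left(4 + C\right) \left(-5 + M\right) = \left(-5 + M\right) \left(4 + C\right)$)
$F W{\left(\sqrt{-3 - 1},-3 \right)} + 3670 = 0 \left(-20 - 5 \sqrt{-3 - 1} + 4 \left(-3\right) + \sqrt{-3 - 1} \left(-3\right)\right) + 3670 = 0 \left(-20 - 5 \sqrt{-4} - 12 + \sqrt{-4} \left(-3\right)\right) + 3670 = 0 \left(-20 - 5 \cdot 2 i - 12 + 2 i \left(-3\right)\right) + 3670 = 0 \left(-20 - 10 i - 12 - 6 i\right) + 3670 = 0 \left(-32 - 16 i\right) + 3670 = 0 + 3670 = 3670$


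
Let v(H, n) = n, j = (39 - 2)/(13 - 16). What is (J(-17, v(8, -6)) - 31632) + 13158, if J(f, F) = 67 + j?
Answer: -55258/3 ≈ -18419.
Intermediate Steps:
j = -37/3 (j = 37/(-3) = 37*(-1/3) = -37/3 ≈ -12.333)
J(f, F) = 164/3 (J(f, F) = 67 - 37/3 = 164/3)
(J(-17, v(8, -6)) - 31632) + 13158 = (164/3 - 31632) + 13158 = -94732/3 + 13158 = -55258/3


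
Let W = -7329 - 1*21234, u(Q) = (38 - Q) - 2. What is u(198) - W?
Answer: 28401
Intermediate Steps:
u(Q) = 36 - Q
W = -28563 (W = -7329 - 21234 = -28563)
u(198) - W = (36 - 1*198) - 1*(-28563) = (36 - 198) + 28563 = -162 + 28563 = 28401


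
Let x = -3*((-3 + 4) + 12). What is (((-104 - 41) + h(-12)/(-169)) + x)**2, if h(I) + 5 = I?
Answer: 965904241/28561 ≈ 33819.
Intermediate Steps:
h(I) = -5 + I
x = -39 (x = -3*(1 + 12) = -3*13 = -39)
(((-104 - 41) + h(-12)/(-169)) + x)**2 = (((-104 - 41) + (-5 - 12)/(-169)) - 39)**2 = ((-145 - 17*(-1/169)) - 39)**2 = ((-145 + 17/169) - 39)**2 = (-24488/169 - 39)**2 = (-31079/169)**2 = 965904241/28561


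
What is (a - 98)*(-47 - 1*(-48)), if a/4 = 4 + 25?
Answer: 18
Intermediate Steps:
a = 116 (a = 4*(4 + 25) = 4*29 = 116)
(a - 98)*(-47 - 1*(-48)) = (116 - 98)*(-47 - 1*(-48)) = 18*(-47 + 48) = 18*1 = 18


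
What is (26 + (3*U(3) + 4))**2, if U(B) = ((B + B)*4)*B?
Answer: 60516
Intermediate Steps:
U(B) = 8*B**2 (U(B) = ((2*B)*4)*B = (8*B)*B = 8*B**2)
(26 + (3*U(3) + 4))**2 = (26 + (3*(8*3**2) + 4))**2 = (26 + (3*(8*9) + 4))**2 = (26 + (3*72 + 4))**2 = (26 + (216 + 4))**2 = (26 + 220)**2 = 246**2 = 60516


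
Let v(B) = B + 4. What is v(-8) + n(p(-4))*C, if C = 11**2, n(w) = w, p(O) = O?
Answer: -488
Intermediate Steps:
C = 121
v(B) = 4 + B
v(-8) + n(p(-4))*C = (4 - 8) - 4*121 = -4 - 484 = -488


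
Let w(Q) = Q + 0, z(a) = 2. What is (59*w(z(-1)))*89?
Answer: 10502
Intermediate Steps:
w(Q) = Q
(59*w(z(-1)))*89 = (59*2)*89 = 118*89 = 10502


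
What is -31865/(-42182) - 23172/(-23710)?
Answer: 866480227/500067610 ≈ 1.7327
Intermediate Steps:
-31865/(-42182) - 23172/(-23710) = -31865*(-1/42182) - 23172*(-1/23710) = 31865/42182 + 11586/11855 = 866480227/500067610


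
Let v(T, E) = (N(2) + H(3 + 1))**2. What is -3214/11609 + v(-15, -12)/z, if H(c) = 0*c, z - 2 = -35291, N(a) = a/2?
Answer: -113430455/409670001 ≈ -0.27688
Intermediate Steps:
N(a) = a/2 (N(a) = a*(1/2) = a/2)
z = -35289 (z = 2 - 35291 = -35289)
H(c) = 0
v(T, E) = 1 (v(T, E) = ((1/2)*2 + 0)**2 = (1 + 0)**2 = 1**2 = 1)
-3214/11609 + v(-15, -12)/z = -3214/11609 + 1/(-35289) = -3214*1/11609 + 1*(-1/35289) = -3214/11609 - 1/35289 = -113430455/409670001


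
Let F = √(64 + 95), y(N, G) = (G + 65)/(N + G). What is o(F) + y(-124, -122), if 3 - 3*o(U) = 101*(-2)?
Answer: 16867/246 ≈ 68.565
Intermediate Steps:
y(N, G) = (65 + G)/(G + N)
F = √159 ≈ 12.610
o(U) = 205/3 (o(U) = 1 - 101*(-2)/3 = 1 - ⅓*(-202) = 1 + 202/3 = 205/3)
o(F) + y(-124, -122) = 205/3 + (65 - 122)/(-122 - 124) = 205/3 - 57/(-246) = 205/3 - 1/246*(-57) = 205/3 + 19/82 = 16867/246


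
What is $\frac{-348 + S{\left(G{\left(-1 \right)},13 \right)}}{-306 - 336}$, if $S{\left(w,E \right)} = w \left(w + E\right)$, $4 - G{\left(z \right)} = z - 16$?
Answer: $- \frac{61}{107} \approx -0.57009$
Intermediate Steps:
$G{\left(z \right)} = 20 - z$ ($G{\left(z \right)} = 4 - \left(z - 16\right) = 4 - \left(-16 + z\right) = 20 - z$)
$S{\left(w,E \right)} = w \left(E + w\right)$
$\frac{-348 + S{\left(G{\left(-1 \right)},13 \right)}}{-306 - 336} = \frac{-348 + \left(20 - -1\right) \left(13 + \left(20 - -1\right)\right)}{-306 - 336} = \frac{-348 + \left(20 + 1\right) \left(13 + \left(20 + 1\right)\right)}{-642} = \left(-348 + 21 \left(13 + 21\right)\right) \left(- \frac{1}{642}\right) = \left(-348 + 21 \cdot 34\right) \left(- \frac{1}{642}\right) = \left(-348 + 714\right) \left(- \frac{1}{642}\right) = 366 \left(- \frac{1}{642}\right) = - \frac{61}{107}$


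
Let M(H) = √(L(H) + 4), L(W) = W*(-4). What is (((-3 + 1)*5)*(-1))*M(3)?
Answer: 20*I*√2 ≈ 28.284*I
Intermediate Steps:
L(W) = -4*W
M(H) = √(4 - 4*H) (M(H) = √(-4*H + 4) = √(4 - 4*H))
(((-3 + 1)*5)*(-1))*M(3) = (((-3 + 1)*5)*(-1))*(2*√(1 - 1*3)) = (-2*5*(-1))*(2*√(1 - 3)) = (-10*(-1))*(2*√(-2)) = 10*(2*(I*√2)) = 10*(2*I*√2) = 20*I*√2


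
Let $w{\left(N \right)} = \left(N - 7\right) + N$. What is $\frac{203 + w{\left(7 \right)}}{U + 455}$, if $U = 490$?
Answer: $\frac{2}{9} \approx 0.22222$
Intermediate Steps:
$w{\left(N \right)} = -7 + 2 N$ ($w{\left(N \right)} = \left(-7 + N\right) + N = -7 + 2 N$)
$\frac{203 + w{\left(7 \right)}}{U + 455} = \frac{203 + \left(-7 + 2 \cdot 7\right)}{490 + 455} = \frac{203 + \left(-7 + 14\right)}{945} = \left(203 + 7\right) \frac{1}{945} = 210 \cdot \frac{1}{945} = \frac{2}{9}$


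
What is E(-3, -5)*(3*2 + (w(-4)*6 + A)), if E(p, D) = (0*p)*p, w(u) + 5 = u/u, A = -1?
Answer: 0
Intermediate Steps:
w(u) = -4 (w(u) = -5 + u/u = -5 + 1 = -4)
E(p, D) = 0 (E(p, D) = 0*p = 0)
E(-3, -5)*(3*2 + (w(-4)*6 + A)) = 0*(3*2 + (-4*6 - 1)) = 0*(6 + (-24 - 1)) = 0*(6 - 25) = 0*(-19) = 0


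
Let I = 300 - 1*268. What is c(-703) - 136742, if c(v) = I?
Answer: -136710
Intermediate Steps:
I = 32 (I = 300 - 268 = 32)
c(v) = 32
c(-703) - 136742 = 32 - 136742 = -136710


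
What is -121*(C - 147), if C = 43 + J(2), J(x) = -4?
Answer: 13068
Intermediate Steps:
C = 39 (C = 43 - 4 = 39)
-121*(C - 147) = -121*(39 - 147) = -121*(-108) = 13068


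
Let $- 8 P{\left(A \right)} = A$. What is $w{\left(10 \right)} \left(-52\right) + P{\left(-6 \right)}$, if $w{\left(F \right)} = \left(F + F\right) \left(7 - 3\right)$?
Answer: $- \frac{16637}{4} \approx -4159.3$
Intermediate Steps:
$P{\left(A \right)} = - \frac{A}{8}$
$w{\left(F \right)} = 8 F$ ($w{\left(F \right)} = 2 F 4 = 8 F$)
$w{\left(10 \right)} \left(-52\right) + P{\left(-6 \right)} = 8 \cdot 10 \left(-52\right) - - \frac{3}{4} = 80 \left(-52\right) + \frac{3}{4} = -4160 + \frac{3}{4} = - \frac{16637}{4}$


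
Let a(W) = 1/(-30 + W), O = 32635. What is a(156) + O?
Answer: 4112011/126 ≈ 32635.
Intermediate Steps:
a(156) + O = 1/(-30 + 156) + 32635 = 1/126 + 32635 = 4112011/126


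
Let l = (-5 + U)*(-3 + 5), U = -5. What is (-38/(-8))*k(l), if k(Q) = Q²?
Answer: 1900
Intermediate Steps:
l = -20 (l = (-5 - 5)*(-3 + 5) = -10*2 = -20)
(-38/(-8))*k(l) = -38/(-8)*(-20)² = -38*(-⅛)*400 = (19/4)*400 = 1900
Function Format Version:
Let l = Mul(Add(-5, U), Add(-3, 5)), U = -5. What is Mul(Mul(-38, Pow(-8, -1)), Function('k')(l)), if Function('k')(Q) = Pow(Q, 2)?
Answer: 1900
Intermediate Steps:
l = -20 (l = Mul(Add(-5, -5), Add(-3, 5)) = Mul(-10, 2) = -20)
Mul(Mul(-38, Pow(-8, -1)), Function('k')(l)) = Mul(Mul(-38, Pow(-8, -1)), Pow(-20, 2)) = Mul(Mul(-38, Rational(-1, 8)), 400) = Mul(Rational(19, 4), 400) = 1900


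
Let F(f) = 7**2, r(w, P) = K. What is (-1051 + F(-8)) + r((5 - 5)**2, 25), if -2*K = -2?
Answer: -1001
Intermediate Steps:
K = 1 (K = -1/2*(-2) = 1)
r(w, P) = 1
F(f) = 49
(-1051 + F(-8)) + r((5 - 5)**2, 25) = (-1051 + 49) + 1 = -1002 + 1 = -1001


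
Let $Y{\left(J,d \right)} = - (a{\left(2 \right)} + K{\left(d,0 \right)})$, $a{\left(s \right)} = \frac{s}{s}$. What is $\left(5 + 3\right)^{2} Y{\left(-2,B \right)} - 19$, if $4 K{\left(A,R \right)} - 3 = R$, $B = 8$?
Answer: $-131$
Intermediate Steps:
$a{\left(s \right)} = 1$
$K{\left(A,R \right)} = \frac{3}{4} + \frac{R}{4}$
$Y{\left(J,d \right)} = - \frac{7}{4}$ ($Y{\left(J,d \right)} = - (1 + \left(\frac{3}{4} + \frac{1}{4} \cdot 0\right)) = - (1 + \left(\frac{3}{4} + 0\right)) = - (1 + \frac{3}{4}) = \left(-1\right) \frac{7}{4} = - \frac{7}{4}$)
$\left(5 + 3\right)^{2} Y{\left(-2,B \right)} - 19 = \left(5 + 3\right)^{2} \left(- \frac{7}{4}\right) - 19 = 8^{2} \left(- \frac{7}{4}\right) - 19 = 64 \left(- \frac{7}{4}\right) - 19 = -112 - 19 = -131$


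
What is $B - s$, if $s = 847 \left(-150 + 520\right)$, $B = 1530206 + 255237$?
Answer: $1472053$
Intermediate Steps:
$B = 1785443$
$s = 313390$ ($s = 847 \cdot 370 = 313390$)
$B - s = 1785443 - 313390 = 1472053$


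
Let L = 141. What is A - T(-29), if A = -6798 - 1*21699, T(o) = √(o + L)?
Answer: -28497 - 4*√7 ≈ -28508.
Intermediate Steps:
T(o) = √(141 + o) (T(o) = √(o + 141) = √(141 + o))
A = -28497 (A = -6798 - 21699 = -28497)
A - T(-29) = -28497 - √(141 - 29) = -28497 - √112 = -28497 - 4*√7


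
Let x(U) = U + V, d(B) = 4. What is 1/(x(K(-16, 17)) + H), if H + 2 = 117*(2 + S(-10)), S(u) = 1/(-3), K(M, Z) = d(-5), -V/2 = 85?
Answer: 1/27 ≈ 0.037037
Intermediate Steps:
V = -170 (V = -2*85 = -170)
K(M, Z) = 4
S(u) = -⅓
H = 193 (H = -2 + 117*(2 - ⅓) = -2 + 117*(5/3) = -2 + 195 = 193)
x(U) = -170 + U (x(U) = U - 170 = -170 + U)
1/(x(K(-16, 17)) + H) = 1/((-170 + 4) + 193) = 1/(-166 + 193) = 1/27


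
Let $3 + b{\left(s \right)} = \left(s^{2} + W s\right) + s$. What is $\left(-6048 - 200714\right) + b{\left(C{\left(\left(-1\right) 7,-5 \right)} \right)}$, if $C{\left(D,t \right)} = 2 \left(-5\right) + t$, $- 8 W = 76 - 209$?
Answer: $- \frac{1654435}{8} \approx -2.068 \cdot 10^{5}$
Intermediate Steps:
$W = \frac{133}{8}$ ($W = - \frac{76 - 209}{8} = \left(- \frac{1}{8}\right) \left(-133\right) = \frac{133}{8} \approx 16.625$)
$C{\left(D,t \right)} = -10 + t$
$b{\left(s \right)} = -3 + s^{2} + \frac{141 s}{8}$ ($b{\left(s \right)} = -3 + \left(\left(s^{2} + \frac{133 s}{8}\right) + s\right) = -3 + \left(s^{2} + \frac{141 s}{8}\right) = -3 + s^{2} + \frac{141 s}{8}$)
$\left(-6048 - 200714\right) + b{\left(C{\left(\left(-1\right) 7,-5 \right)} \right)} = \left(-6048 - 200714\right) + \left(-3 + \left(-10 - 5\right)^{2} + \frac{141 \left(-10 - 5\right)}{8}\right) = -206762 + \left(-3 + \left(-15\right)^{2} + \frac{141}{8} \left(-15\right)\right) = -206762 - \frac{339}{8} = - \frac{1654435}{8}$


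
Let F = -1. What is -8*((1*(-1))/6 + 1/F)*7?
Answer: 196/3 ≈ 65.333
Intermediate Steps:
-8*((1*(-1))/6 + 1/F)*7 = -8*((1*(-1))/6 + 1/(-1))*7 = -8*(-1*⅙ + 1*(-1))*7 = -8*(-⅙ - 1)*7 = -8*(-7/6)*7 = (28/3)*7 = 196/3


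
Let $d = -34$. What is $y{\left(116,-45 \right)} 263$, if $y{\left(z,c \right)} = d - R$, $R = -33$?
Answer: $-263$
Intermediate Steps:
$y{\left(z,c \right)} = -1$ ($y{\left(z,c \right)} = -34 - -33 = -34 + 33 = -1$)
$y{\left(116,-45 \right)} 263 = \left(-1\right) 263 = -263$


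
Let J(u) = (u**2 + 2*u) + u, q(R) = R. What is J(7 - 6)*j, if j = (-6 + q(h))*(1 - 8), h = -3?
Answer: 252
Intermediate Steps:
J(u) = u**2 + 3*u
j = 63 (j = (-6 - 3)*(1 - 8) = -9*(-7) = 63)
J(7 - 6)*j = ((7 - 6)*(3 + (7 - 6)))*63 = (1*(3 + 1))*63 = (1*4)*63 = 4*63 = 252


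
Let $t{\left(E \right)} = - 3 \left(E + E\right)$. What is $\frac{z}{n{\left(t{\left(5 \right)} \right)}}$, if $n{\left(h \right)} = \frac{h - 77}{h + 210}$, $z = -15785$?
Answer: $\frac{2841300}{107} \approx 26554.0$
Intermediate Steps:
$t{\left(E \right)} = - 6 E$ ($t{\left(E \right)} = - 3 \cdot 2 E = - 6 E$)
$n{\left(h \right)} = \frac{-77 + h}{210 + h}$
$\frac{z}{n{\left(t{\left(5 \right)} \right)}} = - \frac{15785}{\frac{1}{210 - 30} \left(-77 - 30\right)} = - \frac{15785}{\frac{1}{180} \left(-107\right)} = - \frac{15785}{- \frac{107}{180}} = \left(-15785\right) \left(- \frac{180}{107}\right) = \frac{2841300}{107}$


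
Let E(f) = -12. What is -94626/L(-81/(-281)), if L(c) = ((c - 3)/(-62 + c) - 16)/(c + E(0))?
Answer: -2700116526303/38875507 ≈ -69456.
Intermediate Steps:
L(c) = (-16 + (-3 + c)/(-62 + c))/(-12 + c) (L(c) = ((c - 3)/(-62 + c) - 16)/(c - 12) = ((-3 + c)/(-62 + c) - 16)/(-12 + c) = (-16 + (-3 + c)/(-62 + c))/(-12 + c))
-94626/L(-81/(-281)) = -94626*(744 + (-81/(-281))² - (-5994)/(-281))/(989 - (-1215)/(-281)) = -94626*(744 + (-81*(-1/281))² - (-5994)*(-1)/281)/(989 - (-1215)*(-1)/281) = -94626*(744 + (81/281)² - 74*81/281)/(989 - 15*81/281) = -94626*(744 + 6561/78961 - 5994/281)/(989 - 1215/281) = -94626/((276694/281)/(57069231/78961)) = -94626/((78961/57069231)*(276694/281)) = -94626/77751014/57069231 = -94626*57069231/77751014 = -2700116526303/38875507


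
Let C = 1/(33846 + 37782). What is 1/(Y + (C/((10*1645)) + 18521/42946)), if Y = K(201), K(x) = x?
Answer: 25301219323800/5096456551601573 ≈ 0.0049645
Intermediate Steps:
C = 1/71628 ≈ 1.3961e-5
Y = 201
1/(Y + (C/((10*1645)) + 18521/42946)) = 1/(201 + (1/(71628*((10*1645))) + 18521/42946)) = 1/(201 + ((1/71628)/16450 + 18521*(1/42946))) = 1/(201 + ((1/71628)*(1/16450) + 18521/42946)) = 1/(201 + (1/1178280600 + 18521/42946)) = 1/(201 + 10911467517773/25301219323800) = 1/(5096456551601573/25301219323800) = 25301219323800/5096456551601573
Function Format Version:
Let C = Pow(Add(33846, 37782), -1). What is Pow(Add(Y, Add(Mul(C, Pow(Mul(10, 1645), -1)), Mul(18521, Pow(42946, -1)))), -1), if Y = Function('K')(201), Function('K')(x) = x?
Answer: Rational(25301219323800, 5096456551601573) ≈ 0.0049645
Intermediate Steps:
C = Rational(1, 71628) (C = Pow(71628, -1) = Rational(1, 71628) ≈ 1.3961e-5)
Y = 201
Pow(Add(Y, Add(Mul(C, Pow(Mul(10, 1645), -1)), Mul(18521, Pow(42946, -1)))), -1) = Pow(Add(201, Add(Mul(Rational(1, 71628), Pow(Mul(10, 1645), -1)), Mul(18521, Pow(42946, -1)))), -1) = Pow(Add(201, Add(Mul(Rational(1, 71628), Pow(16450, -1)), Mul(18521, Rational(1, 42946)))), -1) = Pow(Add(201, Add(Mul(Rational(1, 71628), Rational(1, 16450)), Rational(18521, 42946))), -1) = Pow(Add(201, Add(Rational(1, 1178280600), Rational(18521, 42946))), -1) = Pow(Add(201, Rational(10911467517773, 25301219323800)), -1) = Pow(Rational(5096456551601573, 25301219323800), -1) = Rational(25301219323800, 5096456551601573)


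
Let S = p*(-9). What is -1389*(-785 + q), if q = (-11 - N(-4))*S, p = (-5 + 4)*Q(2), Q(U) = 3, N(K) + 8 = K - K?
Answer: 1202874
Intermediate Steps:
N(K) = -8 (N(K) = -8 + (K - K) = -8 + 0 = -8)
p = -3 (p = (-5 + 4)*3 = -1*3 = -3)
S = 27 (S = -3*(-9) = 27)
q = -81 (q = (-11 - 1*(-8))*27 = (-11 + 8)*27 = -3*27 = -81)
-1389*(-785 + q) = -1389*(-785 - 81) = -1389*(-866) = 1202874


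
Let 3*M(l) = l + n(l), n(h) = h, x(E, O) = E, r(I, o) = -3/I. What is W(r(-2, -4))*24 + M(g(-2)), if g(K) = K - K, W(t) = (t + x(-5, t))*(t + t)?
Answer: -252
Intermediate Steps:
W(t) = 2*t*(-5 + t) (W(t) = (t - 5)*(t + t) = (-5 + t)*(2*t) = 2*t*(-5 + t))
g(K) = 0
M(l) = 2*l/3 (M(l) = (l + l)/3 = (2*l)/3 = 2*l/3)
W(r(-2, -4))*24 + M(g(-2)) = (2*(-3/(-2))*(-5 - 3/(-2)))*24 + (2/3)*0 = (2*(-3*(-1/2))*(-5 - 3*(-1/2)))*24 + 0 = (2*(3/2)*(-5 + 3/2))*24 + 0 = (2*(3/2)*(-7/2))*24 + 0 = -21/2*24 + 0 = -252 + 0 = -252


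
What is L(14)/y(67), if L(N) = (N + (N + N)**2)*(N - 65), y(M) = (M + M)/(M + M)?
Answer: -40698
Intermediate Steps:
y(M) = 1 (y(M) = (2*M)/((2*M)) = (2*M)*(1/(2*M)) = 1)
L(N) = (-65 + N)*(N + 4*N**2) (L(N) = (N + (2*N)**2)*(-65 + N) = (N + 4*N**2)*(-65 + N) = (-65 + N)*(N + 4*N**2))
L(14)/y(67) = (14*(-65 - 259*14 + 4*14**2))/1 = (14*(-65 - 3626 + 4*196))*1 = (14*(-65 - 3626 + 784))*1 = (14*(-2907))*1 = -40698*1 = -40698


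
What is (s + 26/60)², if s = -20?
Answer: 344569/900 ≈ 382.85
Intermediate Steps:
(s + 26/60)² = (-20 + 26/60)² = (-20 + 26*(1/60))² = (-20 + 13/30)² = (-587/30)² = 344569/900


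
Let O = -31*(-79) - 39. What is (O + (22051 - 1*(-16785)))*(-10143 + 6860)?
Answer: -135410618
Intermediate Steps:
O = 2410 (O = 2449 - 39 = 2410)
(O + (22051 - 1*(-16785)))*(-10143 + 6860) = (2410 + (22051 - 1*(-16785)))*(-10143 + 6860) = (2410 + (22051 + 16785))*(-3283) = (2410 + 38836)*(-3283) = 41246*(-3283) = -135410618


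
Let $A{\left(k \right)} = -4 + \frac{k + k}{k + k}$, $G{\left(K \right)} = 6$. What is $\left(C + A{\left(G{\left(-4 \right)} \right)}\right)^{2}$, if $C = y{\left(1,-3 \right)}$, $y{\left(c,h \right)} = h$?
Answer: $36$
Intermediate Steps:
$C = -3$
$A{\left(k \right)} = -3$ ($A{\left(k \right)} = -4 + \frac{2 k}{2 k} = -4 + 2 k \frac{1}{2 k} = -4 + 1 = -3$)
$\left(C + A{\left(G{\left(-4 \right)} \right)}\right)^{2} = \left(-3 - 3\right)^{2} = \left(-6\right)^{2} = 36$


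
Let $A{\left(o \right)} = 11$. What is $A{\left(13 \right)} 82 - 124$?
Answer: $778$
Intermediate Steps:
$A{\left(13 \right)} 82 - 124 = 11 \cdot 82 - 124 = 902 - 124 = 778$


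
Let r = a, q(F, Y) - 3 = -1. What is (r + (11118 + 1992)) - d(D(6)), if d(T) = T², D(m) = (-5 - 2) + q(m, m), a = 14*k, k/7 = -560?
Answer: -41795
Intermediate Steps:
k = -3920 (k = 7*(-560) = -3920)
q(F, Y) = 2 (q(F, Y) = 3 - 1 = 2)
a = -54880 (a = 14*(-3920) = -54880)
r = -54880
D(m) = -5 (D(m) = (-5 - 2) + 2 = -7 + 2 = -5)
(r + (11118 + 1992)) - d(D(6)) = (-54880 + (11118 + 1992)) - 1*(-5)² = (-54880 + 13110) - 1*25 = -41770 - 25 = -41795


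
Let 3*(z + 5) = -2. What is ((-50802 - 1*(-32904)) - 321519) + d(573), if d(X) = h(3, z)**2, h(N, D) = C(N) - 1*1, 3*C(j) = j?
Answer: -339417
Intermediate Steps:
z = -17/3 (z = -5 + (1/3)*(-2) = -5 - 2/3 = -17/3 ≈ -5.6667)
C(j) = j/3
h(N, D) = -1 + N/3 (h(N, D) = N/3 - 1*1 = N/3 - 1 = -1 + N/3)
d(X) = 0 (d(X) = (-1 + (1/3)*3)**2 = (-1 + 1)**2 = 0**2 = 0)
((-50802 - 1*(-32904)) - 321519) + d(573) = ((-50802 - 1*(-32904)) - 321519) + 0 = ((-50802 + 32904) - 321519) + 0 = (-17898 - 321519) + 0 = -339417 + 0 = -339417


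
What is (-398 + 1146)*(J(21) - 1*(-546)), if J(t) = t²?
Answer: 738276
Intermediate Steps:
(-398 + 1146)*(J(21) - 1*(-546)) = (-398 + 1146)*(21² - 1*(-546)) = 748*(441 + 546) = 748*987 = 738276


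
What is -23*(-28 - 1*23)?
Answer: 1173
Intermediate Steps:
-23*(-28 - 1*23) = -23*(-28 - 23) = -23*(-51) = 1173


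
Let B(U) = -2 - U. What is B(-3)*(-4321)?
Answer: -4321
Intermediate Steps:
B(-3)*(-4321) = (-2 - 1*(-3))*(-4321) = (-2 + 3)*(-4321) = 1*(-4321) = -4321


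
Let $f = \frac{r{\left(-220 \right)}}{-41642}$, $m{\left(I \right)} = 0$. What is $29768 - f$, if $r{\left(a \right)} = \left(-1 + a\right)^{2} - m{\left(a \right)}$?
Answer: $\frac{1239647897}{41642} \approx 29769.0$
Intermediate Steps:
$r{\left(a \right)} = \left(-1 + a\right)^{2}$ ($r{\left(a \right)} = \left(-1 + a\right)^{2} - 0 = \left(-1 + a\right)^{2} + 0 = \left(-1 + a\right)^{2}$)
$f = - \frac{48841}{41642}$ ($f = \frac{\left(-1 - 220\right)^{2}}{-41642} = \left(-221\right)^{2} \left(- \frac{1}{41642}\right) = 48841 \left(- \frac{1}{41642}\right) = - \frac{48841}{41642} \approx -1.1729$)
$29768 - f = 29768 - - \frac{48841}{41642} = 29768 + \frac{48841}{41642} = \frac{1239647897}{41642}$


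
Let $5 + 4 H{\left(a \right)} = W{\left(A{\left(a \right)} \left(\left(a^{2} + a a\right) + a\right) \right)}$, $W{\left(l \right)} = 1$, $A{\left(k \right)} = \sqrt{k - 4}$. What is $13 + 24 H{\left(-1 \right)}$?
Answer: $-11$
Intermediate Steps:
$A{\left(k \right)} = \sqrt{-4 + k}$
$H{\left(a \right)} = -1$ ($H{\left(a \right)} = - \frac{5}{4} + \frac{1}{4} \cdot 1 = - \frac{5}{4} + \frac{1}{4} = -1$)
$13 + 24 H{\left(-1 \right)} = 13 + 24 \left(-1\right) = 13 - 24 = -11$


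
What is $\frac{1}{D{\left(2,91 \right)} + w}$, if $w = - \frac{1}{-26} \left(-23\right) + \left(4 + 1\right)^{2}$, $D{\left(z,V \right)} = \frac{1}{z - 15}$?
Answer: $\frac{26}{625} \approx 0.0416$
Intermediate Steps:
$D{\left(z,V \right)} = \frac{1}{-15 + z}$
$w = \frac{627}{26}$ ($w = \left(-1\right) \left(- \frac{1}{26}\right) \left(-23\right) + 5^{2} = \frac{1}{26} \left(-23\right) + 25 = - \frac{23}{26} + 25 = \frac{627}{26} \approx 24.115$)
$\frac{1}{D{\left(2,91 \right)} + w} = \frac{1}{\frac{1}{-15 + 2} + \frac{627}{26}} = \frac{1}{\frac{1}{-13} + \frac{627}{26}} = \frac{1}{- \frac{1}{13} + \frac{627}{26}} = \frac{1}{\frac{625}{26}} = \frac{26}{625}$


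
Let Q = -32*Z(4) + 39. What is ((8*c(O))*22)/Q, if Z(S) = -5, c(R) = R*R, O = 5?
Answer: 4400/199 ≈ 22.111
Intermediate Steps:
c(R) = R**2
Q = 199 (Q = -32*(-5) + 39 = 160 + 39 = 199)
((8*c(O))*22)/Q = ((8*5**2)*22)/199 = ((8*25)*22)*(1/199) = (200*22)*(1/199) = 4400*(1/199) = 4400/199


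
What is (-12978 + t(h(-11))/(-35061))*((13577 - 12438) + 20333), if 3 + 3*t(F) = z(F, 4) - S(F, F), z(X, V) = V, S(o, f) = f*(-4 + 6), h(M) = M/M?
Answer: -29310675100256/105183 ≈ -2.7866e+8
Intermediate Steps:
h(M) = 1
S(o, f) = 2*f (S(o, f) = f*2 = 2*f)
t(F) = ⅓ - 2*F/3 (t(F) = -1 + (4 - 2*F)/3 = -1 + (4/3 - 2*F/3) = ⅓ - 2*F/3)
(-12978 + t(h(-11))/(-35061))*((13577 - 12438) + 20333) = (-12978 + (⅓ - ⅔*1)/(-35061))*((13577 - 12438) + 20333) = (-12978 + (⅓ - ⅔)*(-1/35061))*(1139 + 20333) = (-12978 - ⅓*(-1/35061))*21472 = (-12978 + 1/105183)*21472 = -1365064973/105183*21472 = -29310675100256/105183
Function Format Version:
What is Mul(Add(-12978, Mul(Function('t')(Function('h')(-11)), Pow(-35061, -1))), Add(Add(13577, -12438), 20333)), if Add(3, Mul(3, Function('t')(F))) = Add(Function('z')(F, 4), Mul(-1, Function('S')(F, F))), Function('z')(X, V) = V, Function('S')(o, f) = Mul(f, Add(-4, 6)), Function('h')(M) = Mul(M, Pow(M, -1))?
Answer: Rational(-29310675100256, 105183) ≈ -2.7866e+8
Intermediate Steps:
Function('h')(M) = 1
Function('S')(o, f) = Mul(2, f) (Function('S')(o, f) = Mul(f, 2) = Mul(2, f))
Function('t')(F) = Add(Rational(1, 3), Mul(Rational(-2, 3), F)) (Function('t')(F) = Add(-1, Mul(Rational(1, 3), Add(4, Mul(-1, Mul(2, F))))) = Add(-1, Mul(Rational(1, 3), Add(4, Mul(-2, F)))) = Add(-1, Add(Rational(4, 3), Mul(Rational(-2, 3), F))) = Add(Rational(1, 3), Mul(Rational(-2, 3), F)))
Mul(Add(-12978, Mul(Function('t')(Function('h')(-11)), Pow(-35061, -1))), Add(Add(13577, -12438), 20333)) = Mul(Add(-12978, Mul(Add(Rational(1, 3), Mul(Rational(-2, 3), 1)), Pow(-35061, -1))), Add(Add(13577, -12438), 20333)) = Mul(Add(-12978, Mul(Add(Rational(1, 3), Rational(-2, 3)), Rational(-1, 35061))), Add(1139, 20333)) = Mul(Add(-12978, Mul(Rational(-1, 3), Rational(-1, 35061))), 21472) = Mul(Add(-12978, Rational(1, 105183)), 21472) = Mul(Rational(-1365064973, 105183), 21472) = Rational(-29310675100256, 105183)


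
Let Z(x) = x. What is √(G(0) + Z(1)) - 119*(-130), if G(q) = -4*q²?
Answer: 15471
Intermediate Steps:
√(G(0) + Z(1)) - 119*(-130) = √(-4*0² + 1) - 119*(-130) = √(-4*0 + 1) + 15470 = √(0 + 1) + 15470 = √1 + 15470 = 1 + 15470 = 15471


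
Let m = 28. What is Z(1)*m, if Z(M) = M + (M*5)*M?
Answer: 168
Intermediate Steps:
Z(M) = M + 5*M**2 (Z(M) = M + (5*M)*M = M + 5*M**2)
Z(1)*m = (1*(1 + 5*1))*28 = (1*(1 + 5))*28 = (1*6)*28 = 6*28 = 168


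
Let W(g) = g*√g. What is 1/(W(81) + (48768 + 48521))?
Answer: 1/98018 ≈ 1.0202e-5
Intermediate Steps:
W(g) = g^(3/2)
1/(W(81) + (48768 + 48521)) = 1/(81^(3/2) + (48768 + 48521)) = 1/(729 + 97289) = 1/98018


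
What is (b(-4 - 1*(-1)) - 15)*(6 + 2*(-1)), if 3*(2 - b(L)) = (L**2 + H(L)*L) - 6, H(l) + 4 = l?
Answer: -84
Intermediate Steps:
H(l) = -4 + l
b(L) = 4 - L**2/3 - L*(-4 + L)/3 (b(L) = 2 - ((L**2 + (-4 + L)*L) - 6)/3 = 2 - ((L**2 + L*(-4 + L)) - 6)/3 = 2 - (-6 + L**2 + L*(-4 + L))/3 = 2 + (2 - L**2/3 - L*(-4 + L)/3) = 4 - L**2/3 - L*(-4 + L)/3)
(b(-4 - 1*(-1)) - 15)*(6 + 2*(-1)) = ((4 - (-4 - 1*(-1))**2/3 - (-4 - 1*(-1))*(-4 + (-4 - 1*(-1)))/3) - 15)*(6 + 2*(-1)) = ((4 - (-4 + 1)**2/3 - (-4 + 1)*(-4 + (-4 + 1))/3) - 15)*(6 - 2) = ((4 - 1/3*(-3)**2 - 1/3*(-3)*(-4 - 3)) - 15)*4 = ((4 - 1/3*9 - 1/3*(-3)*(-7)) - 15)*4 = ((4 - 3 - 7) - 15)*4 = (-6 - 15)*4 = -21*4 = -84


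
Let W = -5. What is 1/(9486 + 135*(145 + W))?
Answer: 1/28386 ≈ 3.5229e-5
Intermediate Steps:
1/(9486 + 135*(145 + W)) = 1/(9486 + 135*(145 - 5)) = 1/(9486 + 135*140) = 1/(9486 + 18900) = 1/28386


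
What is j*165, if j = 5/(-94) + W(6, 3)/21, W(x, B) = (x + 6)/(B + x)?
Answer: 3355/1974 ≈ 1.6996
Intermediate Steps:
W(x, B) = (6 + x)/(B + x)
j = 61/5922 (j = 5/(-94) + ((6 + 6)/(3 + 6))/21 = 5*(-1/94) + (12/9)*(1/21) = -5/94 + ((1/9)*12)*(1/21) = -5/94 + (4/3)*(1/21) = -5/94 + 4/63 = 61/5922 ≈ 0.010301)
j*165 = (61/5922)*165 = 3355/1974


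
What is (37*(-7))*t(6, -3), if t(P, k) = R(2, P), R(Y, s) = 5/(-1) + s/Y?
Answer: 518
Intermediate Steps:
R(Y, s) = -5 + s/Y (R(Y, s) = 5*(-1) + s/Y = -5 + s/Y)
t(P, k) = -5 + P/2
(37*(-7))*t(6, -3) = (37*(-7))*(-5 + (½)*6) = -259*(-5 + 3) = -259*(-2) = 518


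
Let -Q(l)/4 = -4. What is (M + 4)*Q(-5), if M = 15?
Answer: 304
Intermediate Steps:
Q(l) = 16 (Q(l) = -4*(-4) = 16)
(M + 4)*Q(-5) = (15 + 4)*16 = 19*16 = 304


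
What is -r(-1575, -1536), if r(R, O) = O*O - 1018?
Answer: -2358278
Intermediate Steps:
r(R, O) = -1018 + O² (r(R, O) = O² - 1018 = -1018 + O²)
-r(-1575, -1536) = -(-1018 + (-1536)²) = -(-1018 + 2359296) = -1*2358278 = -2358278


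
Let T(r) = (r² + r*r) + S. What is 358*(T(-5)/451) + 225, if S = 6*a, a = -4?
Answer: 110783/451 ≈ 245.64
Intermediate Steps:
S = -24 (S = 6*(-4) = -24)
T(r) = -24 + 2*r² (T(r) = (r² + r*r) - 24 = (r² + r²) - 24 = 2*r² - 24 = -24 + 2*r²)
358*(T(-5)/451) + 225 = 358*((-24 + 2*(-5)²)/451) + 225 = 358*((-24 + 2*25)*(1/451)) + 225 = 358*((-24 + 50)*(1/451)) + 225 = 358*(26*(1/451)) + 225 = 358*(26/451) + 225 = 9308/451 + 225 = 110783/451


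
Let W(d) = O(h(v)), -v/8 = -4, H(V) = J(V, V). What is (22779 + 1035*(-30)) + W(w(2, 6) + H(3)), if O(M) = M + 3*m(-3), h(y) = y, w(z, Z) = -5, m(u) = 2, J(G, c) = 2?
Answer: -8233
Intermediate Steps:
H(V) = 2
v = 32 (v = -8*(-4) = 32)
O(M) = 6 + M (O(M) = M + 3*2 = M + 6 = 6 + M)
W(d) = 38 (W(d) = 6 + 32 = 38)
(22779 + 1035*(-30)) + W(w(2, 6) + H(3)) = (22779 + 1035*(-30)) + 38 = (22779 - 31050) + 38 = -8271 + 38 = -8233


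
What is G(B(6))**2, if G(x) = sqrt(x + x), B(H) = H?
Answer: 12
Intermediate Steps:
G(x) = sqrt(2)*sqrt(x) (G(x) = sqrt(2*x) = sqrt(2)*sqrt(x))
G(B(6))**2 = (sqrt(2)*sqrt(6))**2 = (2*sqrt(3))**2 = 12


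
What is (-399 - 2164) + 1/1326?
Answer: -3398537/1326 ≈ -2563.0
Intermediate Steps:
(-399 - 2164) + 1/1326 = -2563 + 1/1326 = -3398537/1326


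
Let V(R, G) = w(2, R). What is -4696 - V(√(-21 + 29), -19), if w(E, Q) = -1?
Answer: -4695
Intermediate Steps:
V(R, G) = -1
-4696 - V(√(-21 + 29), -19) = -4696 - 1*(-1) = -4696 + 1 = -4695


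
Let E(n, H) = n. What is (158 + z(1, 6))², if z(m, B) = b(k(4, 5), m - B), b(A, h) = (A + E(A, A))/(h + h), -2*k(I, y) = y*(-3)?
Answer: 97969/4 ≈ 24492.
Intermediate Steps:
k(I, y) = 3*y/2 (k(I, y) = -y*(-3)/2 = -(-3)*y/2 = 3*y/2)
b(A, h) = A/h (b(A, h) = (A + A)/(h + h) = (2*A)/((2*h)) = (2*A)*(1/(2*h)) = A/h)
z(m, B) = 15/(2*(m - B)) (z(m, B) = ((3/2)*5)/(m - B) = 15/(2*(m - B)))
(158 + z(1, 6))² = (158 + 15/(2*(1 - 1*6)))² = (158 + 15/(2*(1 - 6)))² = (158 + (15/2)/(-5))² = (158 + (15/2)*(-⅕))² = (158 - 3/2)² = (313/2)² = 97969/4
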